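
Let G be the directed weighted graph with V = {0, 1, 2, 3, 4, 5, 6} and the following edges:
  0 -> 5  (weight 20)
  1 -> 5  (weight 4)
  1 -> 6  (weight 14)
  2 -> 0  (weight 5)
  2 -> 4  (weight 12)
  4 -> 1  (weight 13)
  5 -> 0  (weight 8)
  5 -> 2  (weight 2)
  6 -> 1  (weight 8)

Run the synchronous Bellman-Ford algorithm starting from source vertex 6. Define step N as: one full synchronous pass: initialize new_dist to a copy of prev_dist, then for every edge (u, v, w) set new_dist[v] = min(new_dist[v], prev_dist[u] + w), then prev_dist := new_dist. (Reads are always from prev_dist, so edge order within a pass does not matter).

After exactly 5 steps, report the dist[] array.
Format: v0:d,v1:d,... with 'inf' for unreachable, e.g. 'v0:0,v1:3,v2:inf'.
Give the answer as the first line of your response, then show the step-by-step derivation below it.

v0:19,v1:8,v2:14,v3:inf,v4:26,v5:12,v6:0

step 1: dist = v0:inf,v1:8,v2:inf,v3:inf,v4:inf,v5:inf,v6:0
step 2: dist = v0:inf,v1:8,v2:inf,v3:inf,v4:inf,v5:12,v6:0
step 3: dist = v0:20,v1:8,v2:14,v3:inf,v4:inf,v5:12,v6:0
step 4: dist = v0:19,v1:8,v2:14,v3:inf,v4:26,v5:12,v6:0
step 5: dist = v0:19,v1:8,v2:14,v3:inf,v4:26,v5:12,v6:0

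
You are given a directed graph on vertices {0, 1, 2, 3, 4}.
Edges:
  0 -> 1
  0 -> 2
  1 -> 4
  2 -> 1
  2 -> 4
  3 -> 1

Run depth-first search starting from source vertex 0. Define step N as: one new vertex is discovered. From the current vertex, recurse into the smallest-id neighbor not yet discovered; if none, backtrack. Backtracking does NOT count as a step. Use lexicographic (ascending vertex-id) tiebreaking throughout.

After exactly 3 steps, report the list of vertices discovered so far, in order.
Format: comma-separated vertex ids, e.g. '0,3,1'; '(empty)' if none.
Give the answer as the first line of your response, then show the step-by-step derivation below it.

0,1,4

step 1: discover 0; path=0; order=0
step 2: discover 1; path=0>1; order=0,1
step 3: discover 4; path=0>1>4; order=0,1,4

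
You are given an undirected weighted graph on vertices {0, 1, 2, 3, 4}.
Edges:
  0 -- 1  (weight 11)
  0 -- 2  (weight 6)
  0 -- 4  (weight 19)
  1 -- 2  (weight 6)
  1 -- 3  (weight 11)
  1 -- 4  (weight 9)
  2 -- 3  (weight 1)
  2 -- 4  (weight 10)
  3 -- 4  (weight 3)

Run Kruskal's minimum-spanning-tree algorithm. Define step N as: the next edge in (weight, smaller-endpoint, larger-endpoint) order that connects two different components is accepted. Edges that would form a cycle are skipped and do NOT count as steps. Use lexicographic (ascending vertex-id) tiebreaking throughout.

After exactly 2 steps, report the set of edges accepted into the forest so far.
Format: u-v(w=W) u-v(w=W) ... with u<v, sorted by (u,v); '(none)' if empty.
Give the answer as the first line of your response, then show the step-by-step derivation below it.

2-3(w=1) 3-4(w=3)

step 1: add edge 2-3 (w=1); MST = {2-3(w=1)}
step 2: add edge 3-4 (w=3); MST = {2-3(w=1) 3-4(w=3)}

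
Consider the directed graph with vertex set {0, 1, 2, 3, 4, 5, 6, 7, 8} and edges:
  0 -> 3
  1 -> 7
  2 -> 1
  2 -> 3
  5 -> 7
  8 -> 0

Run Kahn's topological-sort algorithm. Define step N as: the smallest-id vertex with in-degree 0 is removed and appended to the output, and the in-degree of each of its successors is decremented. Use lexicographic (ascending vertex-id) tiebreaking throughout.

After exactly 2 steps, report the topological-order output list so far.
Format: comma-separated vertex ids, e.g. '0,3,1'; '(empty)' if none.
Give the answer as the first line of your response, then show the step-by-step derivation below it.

2,1

step 1: output 2; order=[2]; indeg=(1,0,0,1,0,0,0,2,0)
step 2: output 1; order=[2,1]; indeg=(1,0,0,1,0,0,0,1,0)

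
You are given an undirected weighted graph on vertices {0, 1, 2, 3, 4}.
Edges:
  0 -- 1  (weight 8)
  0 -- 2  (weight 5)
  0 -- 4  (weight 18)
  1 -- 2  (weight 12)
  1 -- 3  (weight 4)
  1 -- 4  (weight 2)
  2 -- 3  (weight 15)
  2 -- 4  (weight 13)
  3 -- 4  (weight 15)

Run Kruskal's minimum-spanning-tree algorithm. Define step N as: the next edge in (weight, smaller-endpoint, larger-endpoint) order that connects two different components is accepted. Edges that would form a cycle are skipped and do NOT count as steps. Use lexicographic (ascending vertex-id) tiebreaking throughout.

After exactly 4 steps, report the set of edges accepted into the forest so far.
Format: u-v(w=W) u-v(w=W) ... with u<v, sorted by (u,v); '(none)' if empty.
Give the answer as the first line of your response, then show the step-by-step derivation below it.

0-1(w=8) 0-2(w=5) 1-3(w=4) 1-4(w=2)

step 1: add edge 1-4 (w=2); MST = {1-4(w=2)}
step 2: add edge 1-3 (w=4); MST = {1-3(w=4) 1-4(w=2)}
step 3: add edge 0-2 (w=5); MST = {0-2(w=5) 1-3(w=4) 1-4(w=2)}
step 4: add edge 0-1 (w=8); MST = {0-1(w=8) 0-2(w=5) 1-3(w=4) 1-4(w=2)}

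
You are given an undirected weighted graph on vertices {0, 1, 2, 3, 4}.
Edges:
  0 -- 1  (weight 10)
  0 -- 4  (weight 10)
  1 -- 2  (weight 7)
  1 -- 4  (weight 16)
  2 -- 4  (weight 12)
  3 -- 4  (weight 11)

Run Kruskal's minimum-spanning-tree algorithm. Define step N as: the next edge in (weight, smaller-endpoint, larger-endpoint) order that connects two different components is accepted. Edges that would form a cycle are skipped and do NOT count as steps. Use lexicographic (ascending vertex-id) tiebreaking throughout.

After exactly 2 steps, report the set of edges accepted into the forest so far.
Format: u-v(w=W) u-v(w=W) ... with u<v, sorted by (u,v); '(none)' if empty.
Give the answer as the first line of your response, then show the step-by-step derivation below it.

0-1(w=10) 1-2(w=7)

step 1: add edge 1-2 (w=7); MST = {1-2(w=7)}
step 2: add edge 0-1 (w=10); MST = {0-1(w=10) 1-2(w=7)}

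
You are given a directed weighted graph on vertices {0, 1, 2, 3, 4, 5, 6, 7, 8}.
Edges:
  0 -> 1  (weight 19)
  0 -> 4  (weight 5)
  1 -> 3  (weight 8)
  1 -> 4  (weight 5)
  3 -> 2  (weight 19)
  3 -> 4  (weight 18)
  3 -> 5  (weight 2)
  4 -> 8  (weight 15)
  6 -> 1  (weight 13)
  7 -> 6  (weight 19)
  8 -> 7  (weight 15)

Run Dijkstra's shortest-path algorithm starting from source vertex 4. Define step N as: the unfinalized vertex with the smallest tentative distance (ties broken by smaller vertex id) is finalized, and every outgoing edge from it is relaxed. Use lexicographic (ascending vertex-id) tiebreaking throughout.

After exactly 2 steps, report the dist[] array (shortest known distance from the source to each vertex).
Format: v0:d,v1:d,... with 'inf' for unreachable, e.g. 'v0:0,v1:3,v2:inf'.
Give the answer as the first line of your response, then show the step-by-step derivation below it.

v0:inf,v1:inf,v2:inf,v3:inf,v4:0,v5:inf,v6:inf,v7:30,v8:15

step 1: dist = v0:inf,v1:inf,v2:inf,v3:inf,v4:0,v5:inf,v6:inf,v7:inf,v8:15
step 2: dist = v0:inf,v1:inf,v2:inf,v3:inf,v4:0,v5:inf,v6:inf,v7:30,v8:15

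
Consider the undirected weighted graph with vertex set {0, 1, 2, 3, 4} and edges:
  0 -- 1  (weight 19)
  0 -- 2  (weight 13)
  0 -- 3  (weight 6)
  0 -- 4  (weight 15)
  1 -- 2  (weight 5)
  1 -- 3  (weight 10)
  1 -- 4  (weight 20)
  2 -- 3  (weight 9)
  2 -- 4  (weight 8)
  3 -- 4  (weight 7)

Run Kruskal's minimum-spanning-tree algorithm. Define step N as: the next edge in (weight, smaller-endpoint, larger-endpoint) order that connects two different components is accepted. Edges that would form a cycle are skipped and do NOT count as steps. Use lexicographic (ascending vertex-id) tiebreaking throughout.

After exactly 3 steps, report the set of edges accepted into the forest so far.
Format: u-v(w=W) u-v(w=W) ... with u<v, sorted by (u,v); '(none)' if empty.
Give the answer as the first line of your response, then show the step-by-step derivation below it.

0-3(w=6) 1-2(w=5) 3-4(w=7)

step 1: add edge 1-2 (w=5); MST = {1-2(w=5)}
step 2: add edge 0-3 (w=6); MST = {0-3(w=6) 1-2(w=5)}
step 3: add edge 3-4 (w=7); MST = {0-3(w=6) 1-2(w=5) 3-4(w=7)}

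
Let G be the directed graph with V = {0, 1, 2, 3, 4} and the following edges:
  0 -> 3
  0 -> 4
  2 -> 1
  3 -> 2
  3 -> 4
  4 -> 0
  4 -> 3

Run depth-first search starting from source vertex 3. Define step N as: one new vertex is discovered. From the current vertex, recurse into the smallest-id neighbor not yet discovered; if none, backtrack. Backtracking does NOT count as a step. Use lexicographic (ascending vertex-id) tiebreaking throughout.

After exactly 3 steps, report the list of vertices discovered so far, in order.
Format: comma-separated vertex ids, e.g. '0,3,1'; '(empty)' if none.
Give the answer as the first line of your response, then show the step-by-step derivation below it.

3,2,1

step 1: discover 3; path=3; order=3
step 2: discover 2; path=3>2; order=3,2
step 3: discover 1; path=3>2>1; order=3,2,1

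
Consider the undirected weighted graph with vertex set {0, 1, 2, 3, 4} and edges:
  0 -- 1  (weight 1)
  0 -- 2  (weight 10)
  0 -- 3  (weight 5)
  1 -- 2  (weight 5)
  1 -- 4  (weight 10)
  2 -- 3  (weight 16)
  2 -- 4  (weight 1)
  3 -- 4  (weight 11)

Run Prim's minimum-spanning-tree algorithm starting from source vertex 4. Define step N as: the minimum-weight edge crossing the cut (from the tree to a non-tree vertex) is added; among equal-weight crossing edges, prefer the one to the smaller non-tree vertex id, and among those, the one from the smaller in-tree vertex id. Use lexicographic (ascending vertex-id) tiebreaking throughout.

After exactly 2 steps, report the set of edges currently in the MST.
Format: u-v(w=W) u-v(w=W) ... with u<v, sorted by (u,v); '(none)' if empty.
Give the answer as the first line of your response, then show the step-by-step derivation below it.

1-2(w=5) 2-4(w=1)

step 1: add edge 2-4 (w=1); MST = {2-4(w=1)}
step 2: add edge 1-2 (w=5); MST = {1-2(w=5) 2-4(w=1)}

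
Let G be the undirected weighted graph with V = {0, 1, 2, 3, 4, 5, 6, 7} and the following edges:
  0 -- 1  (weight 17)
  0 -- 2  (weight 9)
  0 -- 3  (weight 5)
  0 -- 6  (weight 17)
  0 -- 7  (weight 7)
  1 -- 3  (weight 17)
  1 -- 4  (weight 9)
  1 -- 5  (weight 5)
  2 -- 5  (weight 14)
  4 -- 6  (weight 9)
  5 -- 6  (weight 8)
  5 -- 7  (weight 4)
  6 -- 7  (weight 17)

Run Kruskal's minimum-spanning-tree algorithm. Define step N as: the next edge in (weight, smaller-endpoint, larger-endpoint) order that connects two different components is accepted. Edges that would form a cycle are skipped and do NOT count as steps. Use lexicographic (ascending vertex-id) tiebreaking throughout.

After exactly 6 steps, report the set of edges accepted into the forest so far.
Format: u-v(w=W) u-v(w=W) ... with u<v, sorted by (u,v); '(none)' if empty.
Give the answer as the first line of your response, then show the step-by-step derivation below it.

0-2(w=9) 0-3(w=5) 0-7(w=7) 1-5(w=5) 5-6(w=8) 5-7(w=4)

step 1: add edge 5-7 (w=4); MST = {5-7(w=4)}
step 2: add edge 0-3 (w=5); MST = {0-3(w=5) 5-7(w=4)}
step 3: add edge 1-5 (w=5); MST = {0-3(w=5) 1-5(w=5) 5-7(w=4)}
step 4: add edge 0-7 (w=7); MST = {0-3(w=5) 0-7(w=7) 1-5(w=5) 5-7(w=4)}
step 5: add edge 5-6 (w=8); MST = {0-3(w=5) 0-7(w=7) 1-5(w=5) 5-6(w=8) 5-7(w=4)}
step 6: add edge 0-2 (w=9); MST = {0-2(w=9) 0-3(w=5) 0-7(w=7) 1-5(w=5) 5-6(w=8) 5-7(w=4)}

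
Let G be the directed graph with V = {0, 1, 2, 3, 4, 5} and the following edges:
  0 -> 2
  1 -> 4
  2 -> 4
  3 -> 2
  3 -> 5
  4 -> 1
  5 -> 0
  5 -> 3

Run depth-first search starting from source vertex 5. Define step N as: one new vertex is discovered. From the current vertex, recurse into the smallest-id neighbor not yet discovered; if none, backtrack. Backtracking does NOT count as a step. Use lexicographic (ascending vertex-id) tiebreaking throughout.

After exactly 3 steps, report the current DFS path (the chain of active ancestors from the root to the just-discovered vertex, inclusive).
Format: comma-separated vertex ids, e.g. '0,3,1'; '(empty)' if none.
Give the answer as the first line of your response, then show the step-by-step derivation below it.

5,0,2

step 1: discover 5; path=5; order=5
step 2: discover 0; path=5>0; order=5,0
step 3: discover 2; path=5>0>2; order=5,0,2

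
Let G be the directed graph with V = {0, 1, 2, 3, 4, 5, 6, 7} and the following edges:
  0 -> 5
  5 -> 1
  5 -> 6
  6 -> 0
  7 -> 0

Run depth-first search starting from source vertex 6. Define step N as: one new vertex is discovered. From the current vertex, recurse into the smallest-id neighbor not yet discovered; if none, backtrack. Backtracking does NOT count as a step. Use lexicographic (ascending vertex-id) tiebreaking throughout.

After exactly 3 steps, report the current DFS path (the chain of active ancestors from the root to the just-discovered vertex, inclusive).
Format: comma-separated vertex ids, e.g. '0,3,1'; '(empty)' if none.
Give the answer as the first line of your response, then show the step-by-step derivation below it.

6,0,5

step 1: discover 6; path=6; order=6
step 2: discover 0; path=6>0; order=6,0
step 3: discover 5; path=6>0>5; order=6,0,5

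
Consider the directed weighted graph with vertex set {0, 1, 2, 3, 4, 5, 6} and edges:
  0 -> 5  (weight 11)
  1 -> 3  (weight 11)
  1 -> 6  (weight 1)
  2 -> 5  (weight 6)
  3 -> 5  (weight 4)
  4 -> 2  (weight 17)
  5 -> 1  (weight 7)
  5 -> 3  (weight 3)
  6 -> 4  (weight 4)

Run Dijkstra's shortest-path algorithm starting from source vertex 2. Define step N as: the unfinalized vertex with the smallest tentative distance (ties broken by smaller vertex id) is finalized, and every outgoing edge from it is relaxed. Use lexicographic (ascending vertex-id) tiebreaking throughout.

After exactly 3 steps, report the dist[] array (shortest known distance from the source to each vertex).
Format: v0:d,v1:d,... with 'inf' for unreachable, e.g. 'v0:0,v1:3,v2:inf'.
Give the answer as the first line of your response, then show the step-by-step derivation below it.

v0:inf,v1:13,v2:0,v3:9,v4:inf,v5:6,v6:inf

step 1: dist = v0:inf,v1:inf,v2:0,v3:inf,v4:inf,v5:6,v6:inf
step 2: dist = v0:inf,v1:13,v2:0,v3:9,v4:inf,v5:6,v6:inf
step 3: dist = v0:inf,v1:13,v2:0,v3:9,v4:inf,v5:6,v6:inf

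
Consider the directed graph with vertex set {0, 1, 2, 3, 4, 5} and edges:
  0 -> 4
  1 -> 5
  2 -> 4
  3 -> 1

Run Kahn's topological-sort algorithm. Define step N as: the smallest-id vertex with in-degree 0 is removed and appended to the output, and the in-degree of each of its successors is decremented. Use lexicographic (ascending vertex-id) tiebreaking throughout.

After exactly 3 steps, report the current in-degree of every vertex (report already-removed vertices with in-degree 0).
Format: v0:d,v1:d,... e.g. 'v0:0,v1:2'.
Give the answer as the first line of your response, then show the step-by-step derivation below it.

v0:0,v1:0,v2:0,v3:0,v4:0,v5:1

step 1: output 0; order=[0]; indeg=(0,1,0,0,1,1)
step 2: output 2; order=[0,2]; indeg=(0,1,0,0,0,1)
step 3: output 3; order=[0,2,3]; indeg=(0,0,0,0,0,1)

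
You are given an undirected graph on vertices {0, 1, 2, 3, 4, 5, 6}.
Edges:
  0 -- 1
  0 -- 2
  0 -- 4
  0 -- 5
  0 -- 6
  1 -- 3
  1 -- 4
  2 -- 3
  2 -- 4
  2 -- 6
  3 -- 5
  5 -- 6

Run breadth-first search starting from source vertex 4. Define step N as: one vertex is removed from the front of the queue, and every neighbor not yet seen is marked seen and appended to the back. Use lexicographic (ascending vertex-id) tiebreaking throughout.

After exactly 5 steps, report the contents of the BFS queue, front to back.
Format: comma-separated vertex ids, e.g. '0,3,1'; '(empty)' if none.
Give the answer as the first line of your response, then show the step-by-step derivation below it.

6,3

step 1: dequeue 4; queue=[0,1,2]; order=4
step 2: dequeue 0; queue=[1,2,5,6]; order=4,0
step 3: dequeue 1; queue=[2,5,6,3]; order=4,0,1
step 4: dequeue 2; queue=[5,6,3]; order=4,0,1,2
step 5: dequeue 5; queue=[6,3]; order=4,0,1,2,5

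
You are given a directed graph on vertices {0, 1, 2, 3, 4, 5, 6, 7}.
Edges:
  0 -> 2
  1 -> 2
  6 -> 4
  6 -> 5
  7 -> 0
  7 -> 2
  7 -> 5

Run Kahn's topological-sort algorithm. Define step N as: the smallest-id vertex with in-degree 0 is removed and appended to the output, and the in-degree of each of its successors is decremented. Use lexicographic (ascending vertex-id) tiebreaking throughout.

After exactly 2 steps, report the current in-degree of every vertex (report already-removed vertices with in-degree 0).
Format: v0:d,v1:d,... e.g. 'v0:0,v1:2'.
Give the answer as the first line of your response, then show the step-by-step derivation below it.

v0:1,v1:0,v2:2,v3:0,v4:1,v5:2,v6:0,v7:0

step 1: output 1; order=[1]; indeg=(1,0,2,0,1,2,0,0)
step 2: output 3; order=[1,3]; indeg=(1,0,2,0,1,2,0,0)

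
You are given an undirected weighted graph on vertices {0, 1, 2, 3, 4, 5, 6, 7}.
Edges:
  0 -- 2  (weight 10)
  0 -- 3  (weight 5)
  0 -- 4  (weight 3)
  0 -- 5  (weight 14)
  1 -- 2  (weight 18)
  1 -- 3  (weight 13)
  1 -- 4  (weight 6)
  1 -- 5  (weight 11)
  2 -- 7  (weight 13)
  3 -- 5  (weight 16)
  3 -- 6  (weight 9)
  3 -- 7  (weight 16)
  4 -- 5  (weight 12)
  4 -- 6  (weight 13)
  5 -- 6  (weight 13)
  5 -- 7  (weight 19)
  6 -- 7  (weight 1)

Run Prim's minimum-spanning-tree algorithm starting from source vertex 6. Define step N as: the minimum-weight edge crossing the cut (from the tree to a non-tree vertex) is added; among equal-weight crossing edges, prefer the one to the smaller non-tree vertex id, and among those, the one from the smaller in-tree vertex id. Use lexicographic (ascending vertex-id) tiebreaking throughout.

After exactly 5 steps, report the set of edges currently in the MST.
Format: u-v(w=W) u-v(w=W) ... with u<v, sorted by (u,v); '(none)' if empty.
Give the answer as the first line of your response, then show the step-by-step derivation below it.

0-3(w=5) 0-4(w=3) 1-4(w=6) 3-6(w=9) 6-7(w=1)

step 1: add edge 6-7 (w=1); MST = {6-7(w=1)}
step 2: add edge 3-6 (w=9); MST = {3-6(w=9) 6-7(w=1)}
step 3: add edge 0-3 (w=5); MST = {0-3(w=5) 3-6(w=9) 6-7(w=1)}
step 4: add edge 0-4 (w=3); MST = {0-3(w=5) 0-4(w=3) 3-6(w=9) 6-7(w=1)}
step 5: add edge 1-4 (w=6); MST = {0-3(w=5) 0-4(w=3) 1-4(w=6) 3-6(w=9) 6-7(w=1)}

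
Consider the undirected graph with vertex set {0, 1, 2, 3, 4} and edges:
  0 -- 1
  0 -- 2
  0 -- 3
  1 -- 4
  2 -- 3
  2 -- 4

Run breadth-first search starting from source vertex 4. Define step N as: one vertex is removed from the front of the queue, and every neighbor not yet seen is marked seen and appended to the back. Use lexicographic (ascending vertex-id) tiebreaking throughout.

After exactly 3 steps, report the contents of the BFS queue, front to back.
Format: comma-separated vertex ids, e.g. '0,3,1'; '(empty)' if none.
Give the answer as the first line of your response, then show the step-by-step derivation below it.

0,3

step 1: dequeue 4; queue=[1,2]; order=4
step 2: dequeue 1; queue=[2,0]; order=4,1
step 3: dequeue 2; queue=[0,3]; order=4,1,2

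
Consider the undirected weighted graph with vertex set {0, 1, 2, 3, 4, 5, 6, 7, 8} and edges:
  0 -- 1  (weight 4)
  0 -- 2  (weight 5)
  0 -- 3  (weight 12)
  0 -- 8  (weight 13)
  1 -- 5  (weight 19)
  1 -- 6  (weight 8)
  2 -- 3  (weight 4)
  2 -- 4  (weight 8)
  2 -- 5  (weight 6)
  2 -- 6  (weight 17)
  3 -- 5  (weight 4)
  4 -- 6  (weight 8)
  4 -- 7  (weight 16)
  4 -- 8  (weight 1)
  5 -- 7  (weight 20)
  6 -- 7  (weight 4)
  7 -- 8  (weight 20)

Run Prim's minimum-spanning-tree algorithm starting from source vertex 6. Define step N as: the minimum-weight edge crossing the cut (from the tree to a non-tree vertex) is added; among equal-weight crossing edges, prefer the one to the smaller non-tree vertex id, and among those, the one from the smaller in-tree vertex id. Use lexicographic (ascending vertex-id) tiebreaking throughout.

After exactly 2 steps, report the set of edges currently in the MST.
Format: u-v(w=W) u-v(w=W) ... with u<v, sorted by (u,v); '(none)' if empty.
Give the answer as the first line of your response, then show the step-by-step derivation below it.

1-6(w=8) 6-7(w=4)

step 1: add edge 6-7 (w=4); MST = {6-7(w=4)}
step 2: add edge 1-6 (w=8); MST = {1-6(w=8) 6-7(w=4)}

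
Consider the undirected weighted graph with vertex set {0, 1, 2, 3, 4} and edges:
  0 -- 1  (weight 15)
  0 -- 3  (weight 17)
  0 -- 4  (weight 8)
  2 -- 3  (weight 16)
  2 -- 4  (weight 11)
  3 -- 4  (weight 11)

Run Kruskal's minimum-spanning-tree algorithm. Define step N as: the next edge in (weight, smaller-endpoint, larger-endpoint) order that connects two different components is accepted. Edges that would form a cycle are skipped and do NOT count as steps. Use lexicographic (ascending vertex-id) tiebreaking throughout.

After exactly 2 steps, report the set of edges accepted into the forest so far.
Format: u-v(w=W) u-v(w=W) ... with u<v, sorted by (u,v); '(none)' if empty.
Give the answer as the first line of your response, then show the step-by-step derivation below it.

0-4(w=8) 2-4(w=11)

step 1: add edge 0-4 (w=8); MST = {0-4(w=8)}
step 2: add edge 2-4 (w=11); MST = {0-4(w=8) 2-4(w=11)}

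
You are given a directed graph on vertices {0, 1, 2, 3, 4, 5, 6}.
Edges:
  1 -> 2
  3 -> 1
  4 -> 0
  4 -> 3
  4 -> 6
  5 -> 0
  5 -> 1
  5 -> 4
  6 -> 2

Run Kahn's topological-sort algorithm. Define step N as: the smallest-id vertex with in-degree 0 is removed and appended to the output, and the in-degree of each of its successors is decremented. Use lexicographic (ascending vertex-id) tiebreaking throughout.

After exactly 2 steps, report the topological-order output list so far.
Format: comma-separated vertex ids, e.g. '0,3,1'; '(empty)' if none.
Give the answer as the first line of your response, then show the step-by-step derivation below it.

5,4

step 1: output 5; order=[5]; indeg=(1,1,2,1,0,0,1)
step 2: output 4; order=[5,4]; indeg=(0,1,2,0,0,0,0)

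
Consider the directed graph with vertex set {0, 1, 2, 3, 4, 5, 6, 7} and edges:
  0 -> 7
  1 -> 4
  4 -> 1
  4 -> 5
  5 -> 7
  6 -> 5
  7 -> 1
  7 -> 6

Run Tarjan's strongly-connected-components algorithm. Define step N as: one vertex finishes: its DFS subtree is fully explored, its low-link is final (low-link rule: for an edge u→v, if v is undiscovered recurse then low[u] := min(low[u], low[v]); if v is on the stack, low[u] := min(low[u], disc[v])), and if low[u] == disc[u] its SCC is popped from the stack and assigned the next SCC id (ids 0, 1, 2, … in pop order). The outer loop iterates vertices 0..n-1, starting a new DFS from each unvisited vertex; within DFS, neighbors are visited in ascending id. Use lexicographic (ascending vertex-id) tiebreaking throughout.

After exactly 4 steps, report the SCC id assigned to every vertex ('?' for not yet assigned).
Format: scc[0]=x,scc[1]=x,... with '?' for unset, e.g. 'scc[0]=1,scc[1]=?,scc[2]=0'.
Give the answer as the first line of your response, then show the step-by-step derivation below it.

scc[0]=?,scc[1]=?,scc[2]=?,scc[3]=?,scc[4]=?,scc[5]=?,scc[6]=?,scc[7]=?

step 1: low=(low[0]=0,low[1]=2,low[2]=?,low[3]=?,low[4]=2,low[5]=1,low[6]=?,low[7]=1); scc=(scc[0]=?,scc[1]=?,scc[2]=?,scc[3]=?,scc[4]=?,scc[5]=?,scc[6]=?,scc[7]=?)
step 2: low=(low[0]=0,low[1]=2,low[2]=?,low[3]=?,low[4]=1,low[5]=1,low[6]=?,low[7]=1); scc=(scc[0]=?,scc[1]=?,scc[2]=?,scc[3]=?,scc[4]=?,scc[5]=?,scc[6]=?,scc[7]=?)
step 3: low=(low[0]=0,low[1]=1,low[2]=?,low[3]=?,low[4]=1,low[5]=1,low[6]=?,low[7]=1); scc=(scc[0]=?,scc[1]=?,scc[2]=?,scc[3]=?,scc[4]=?,scc[5]=?,scc[6]=?,scc[7]=?)
step 4: low=(low[0]=0,low[1]=1,low[2]=?,low[3]=?,low[4]=1,low[5]=1,low[6]=4,low[7]=1); scc=(scc[0]=?,scc[1]=?,scc[2]=?,scc[3]=?,scc[4]=?,scc[5]=?,scc[6]=?,scc[7]=?)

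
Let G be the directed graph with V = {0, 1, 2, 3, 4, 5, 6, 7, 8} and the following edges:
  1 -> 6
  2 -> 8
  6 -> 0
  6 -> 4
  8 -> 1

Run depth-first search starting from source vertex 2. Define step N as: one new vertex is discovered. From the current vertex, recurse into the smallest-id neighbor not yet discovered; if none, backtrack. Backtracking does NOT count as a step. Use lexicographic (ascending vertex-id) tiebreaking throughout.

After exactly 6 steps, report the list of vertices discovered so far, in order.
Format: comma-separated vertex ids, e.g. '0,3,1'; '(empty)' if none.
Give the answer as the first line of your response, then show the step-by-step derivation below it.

2,8,1,6,0,4

step 1: discover 2; path=2; order=2
step 2: discover 8; path=2>8; order=2,8
step 3: discover 1; path=2>8>1; order=2,8,1
step 4: discover 6; path=2>8>1>6; order=2,8,1,6
step 5: discover 0; path=2>8>1>6>0; order=2,8,1,6,0
step 6: discover 4; path=2>8>1>6>4; order=2,8,1,6,0,4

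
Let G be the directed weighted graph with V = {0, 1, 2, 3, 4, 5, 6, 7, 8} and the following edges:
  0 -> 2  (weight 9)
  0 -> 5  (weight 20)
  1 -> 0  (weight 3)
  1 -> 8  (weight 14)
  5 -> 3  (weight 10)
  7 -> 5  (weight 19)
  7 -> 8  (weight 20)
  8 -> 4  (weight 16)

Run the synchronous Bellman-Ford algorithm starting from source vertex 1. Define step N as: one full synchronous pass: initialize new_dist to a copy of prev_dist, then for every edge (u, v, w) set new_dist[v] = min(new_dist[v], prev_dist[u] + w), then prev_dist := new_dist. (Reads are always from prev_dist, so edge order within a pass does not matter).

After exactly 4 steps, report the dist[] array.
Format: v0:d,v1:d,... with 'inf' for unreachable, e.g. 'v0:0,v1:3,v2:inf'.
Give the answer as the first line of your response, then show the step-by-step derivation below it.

v0:3,v1:0,v2:12,v3:33,v4:30,v5:23,v6:inf,v7:inf,v8:14

step 1: dist = v0:3,v1:0,v2:inf,v3:inf,v4:inf,v5:inf,v6:inf,v7:inf,v8:14
step 2: dist = v0:3,v1:0,v2:12,v3:inf,v4:30,v5:23,v6:inf,v7:inf,v8:14
step 3: dist = v0:3,v1:0,v2:12,v3:33,v4:30,v5:23,v6:inf,v7:inf,v8:14
step 4: dist = v0:3,v1:0,v2:12,v3:33,v4:30,v5:23,v6:inf,v7:inf,v8:14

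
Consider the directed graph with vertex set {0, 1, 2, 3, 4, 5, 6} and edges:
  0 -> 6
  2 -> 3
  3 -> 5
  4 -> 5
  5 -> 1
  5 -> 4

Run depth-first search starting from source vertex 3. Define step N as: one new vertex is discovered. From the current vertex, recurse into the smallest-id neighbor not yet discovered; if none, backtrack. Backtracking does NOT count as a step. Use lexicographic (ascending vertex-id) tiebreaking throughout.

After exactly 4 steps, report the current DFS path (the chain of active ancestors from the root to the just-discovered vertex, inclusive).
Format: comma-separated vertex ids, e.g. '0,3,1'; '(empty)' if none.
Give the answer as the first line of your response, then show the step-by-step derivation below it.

3,5,4

step 1: discover 3; path=3; order=3
step 2: discover 5; path=3>5; order=3,5
step 3: discover 1; path=3>5>1; order=3,5,1
step 4: discover 4; path=3>5>4; order=3,5,1,4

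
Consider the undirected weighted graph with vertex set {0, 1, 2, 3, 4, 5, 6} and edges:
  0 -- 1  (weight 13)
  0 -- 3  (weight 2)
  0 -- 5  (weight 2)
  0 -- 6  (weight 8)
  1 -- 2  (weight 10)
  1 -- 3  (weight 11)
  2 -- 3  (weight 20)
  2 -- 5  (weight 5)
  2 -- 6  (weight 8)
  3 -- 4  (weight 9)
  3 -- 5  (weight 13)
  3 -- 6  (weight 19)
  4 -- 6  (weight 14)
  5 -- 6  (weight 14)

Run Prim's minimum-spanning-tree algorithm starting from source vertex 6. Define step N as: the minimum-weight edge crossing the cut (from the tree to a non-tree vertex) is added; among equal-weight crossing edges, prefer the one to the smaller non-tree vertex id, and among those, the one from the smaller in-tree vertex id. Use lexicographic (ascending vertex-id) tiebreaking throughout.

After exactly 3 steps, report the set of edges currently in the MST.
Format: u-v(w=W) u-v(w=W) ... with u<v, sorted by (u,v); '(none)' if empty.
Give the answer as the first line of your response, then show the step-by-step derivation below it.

0-3(w=2) 0-5(w=2) 0-6(w=8)

step 1: add edge 0-6 (w=8); MST = {0-6(w=8)}
step 2: add edge 0-3 (w=2); MST = {0-3(w=2) 0-6(w=8)}
step 3: add edge 0-5 (w=2); MST = {0-3(w=2) 0-5(w=2) 0-6(w=8)}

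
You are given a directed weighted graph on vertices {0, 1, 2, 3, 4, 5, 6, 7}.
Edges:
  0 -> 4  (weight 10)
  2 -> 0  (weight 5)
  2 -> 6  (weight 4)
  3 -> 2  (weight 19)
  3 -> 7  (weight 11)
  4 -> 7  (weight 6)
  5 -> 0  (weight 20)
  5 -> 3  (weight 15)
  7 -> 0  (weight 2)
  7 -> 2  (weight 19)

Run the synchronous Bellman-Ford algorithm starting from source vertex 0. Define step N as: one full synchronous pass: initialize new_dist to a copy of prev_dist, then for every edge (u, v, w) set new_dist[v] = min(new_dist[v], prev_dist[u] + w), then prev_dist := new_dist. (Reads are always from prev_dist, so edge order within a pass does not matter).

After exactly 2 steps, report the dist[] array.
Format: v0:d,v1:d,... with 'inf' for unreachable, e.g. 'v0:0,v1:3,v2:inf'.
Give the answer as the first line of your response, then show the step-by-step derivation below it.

v0:0,v1:inf,v2:inf,v3:inf,v4:10,v5:inf,v6:inf,v7:16

step 1: dist = v0:0,v1:inf,v2:inf,v3:inf,v4:10,v5:inf,v6:inf,v7:inf
step 2: dist = v0:0,v1:inf,v2:inf,v3:inf,v4:10,v5:inf,v6:inf,v7:16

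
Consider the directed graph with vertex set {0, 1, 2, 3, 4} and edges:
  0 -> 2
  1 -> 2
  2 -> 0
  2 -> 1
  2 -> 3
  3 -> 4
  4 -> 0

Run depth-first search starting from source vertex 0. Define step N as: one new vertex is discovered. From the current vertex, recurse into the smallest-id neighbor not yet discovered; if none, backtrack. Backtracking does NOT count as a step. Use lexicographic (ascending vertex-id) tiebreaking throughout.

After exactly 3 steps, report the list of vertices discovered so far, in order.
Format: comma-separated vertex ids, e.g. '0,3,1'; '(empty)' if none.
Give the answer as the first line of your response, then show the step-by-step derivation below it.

0,2,1

step 1: discover 0; path=0; order=0
step 2: discover 2; path=0>2; order=0,2
step 3: discover 1; path=0>2>1; order=0,2,1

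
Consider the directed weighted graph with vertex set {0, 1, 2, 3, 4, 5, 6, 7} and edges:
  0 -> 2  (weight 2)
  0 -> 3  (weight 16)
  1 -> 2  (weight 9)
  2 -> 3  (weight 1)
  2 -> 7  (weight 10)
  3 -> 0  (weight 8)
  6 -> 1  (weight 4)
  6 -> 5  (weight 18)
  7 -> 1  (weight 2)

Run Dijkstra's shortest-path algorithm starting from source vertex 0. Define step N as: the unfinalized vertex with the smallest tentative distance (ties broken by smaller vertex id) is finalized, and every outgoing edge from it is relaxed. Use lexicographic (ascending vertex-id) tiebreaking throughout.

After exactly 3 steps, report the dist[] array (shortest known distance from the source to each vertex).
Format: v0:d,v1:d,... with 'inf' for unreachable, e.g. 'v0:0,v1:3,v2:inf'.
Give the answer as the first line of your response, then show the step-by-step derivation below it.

v0:0,v1:inf,v2:2,v3:3,v4:inf,v5:inf,v6:inf,v7:12

step 1: dist = v0:0,v1:inf,v2:2,v3:16,v4:inf,v5:inf,v6:inf,v7:inf
step 2: dist = v0:0,v1:inf,v2:2,v3:3,v4:inf,v5:inf,v6:inf,v7:12
step 3: dist = v0:0,v1:inf,v2:2,v3:3,v4:inf,v5:inf,v6:inf,v7:12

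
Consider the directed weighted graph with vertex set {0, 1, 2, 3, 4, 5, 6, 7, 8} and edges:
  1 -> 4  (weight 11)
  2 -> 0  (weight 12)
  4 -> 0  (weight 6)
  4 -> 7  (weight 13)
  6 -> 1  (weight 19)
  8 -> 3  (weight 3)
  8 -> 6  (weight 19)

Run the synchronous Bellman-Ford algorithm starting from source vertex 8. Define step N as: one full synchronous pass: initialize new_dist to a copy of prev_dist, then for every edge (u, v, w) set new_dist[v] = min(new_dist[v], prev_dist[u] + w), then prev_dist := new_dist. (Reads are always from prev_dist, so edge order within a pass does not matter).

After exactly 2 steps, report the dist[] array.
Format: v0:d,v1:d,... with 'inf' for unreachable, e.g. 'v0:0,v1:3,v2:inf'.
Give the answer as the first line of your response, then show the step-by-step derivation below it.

v0:inf,v1:38,v2:inf,v3:3,v4:inf,v5:inf,v6:19,v7:inf,v8:0

step 1: dist = v0:inf,v1:inf,v2:inf,v3:3,v4:inf,v5:inf,v6:19,v7:inf,v8:0
step 2: dist = v0:inf,v1:38,v2:inf,v3:3,v4:inf,v5:inf,v6:19,v7:inf,v8:0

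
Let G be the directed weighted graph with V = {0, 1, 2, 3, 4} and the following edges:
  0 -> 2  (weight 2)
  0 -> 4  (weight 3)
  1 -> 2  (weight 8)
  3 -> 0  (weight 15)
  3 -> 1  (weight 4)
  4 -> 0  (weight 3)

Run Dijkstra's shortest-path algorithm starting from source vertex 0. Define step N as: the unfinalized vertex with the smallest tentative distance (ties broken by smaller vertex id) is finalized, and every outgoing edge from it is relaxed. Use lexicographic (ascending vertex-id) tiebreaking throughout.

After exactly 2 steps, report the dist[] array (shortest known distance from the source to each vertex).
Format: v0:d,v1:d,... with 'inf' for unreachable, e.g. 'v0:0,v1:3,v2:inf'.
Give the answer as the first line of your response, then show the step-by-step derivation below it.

v0:0,v1:inf,v2:2,v3:inf,v4:3

step 1: dist = v0:0,v1:inf,v2:2,v3:inf,v4:3
step 2: dist = v0:0,v1:inf,v2:2,v3:inf,v4:3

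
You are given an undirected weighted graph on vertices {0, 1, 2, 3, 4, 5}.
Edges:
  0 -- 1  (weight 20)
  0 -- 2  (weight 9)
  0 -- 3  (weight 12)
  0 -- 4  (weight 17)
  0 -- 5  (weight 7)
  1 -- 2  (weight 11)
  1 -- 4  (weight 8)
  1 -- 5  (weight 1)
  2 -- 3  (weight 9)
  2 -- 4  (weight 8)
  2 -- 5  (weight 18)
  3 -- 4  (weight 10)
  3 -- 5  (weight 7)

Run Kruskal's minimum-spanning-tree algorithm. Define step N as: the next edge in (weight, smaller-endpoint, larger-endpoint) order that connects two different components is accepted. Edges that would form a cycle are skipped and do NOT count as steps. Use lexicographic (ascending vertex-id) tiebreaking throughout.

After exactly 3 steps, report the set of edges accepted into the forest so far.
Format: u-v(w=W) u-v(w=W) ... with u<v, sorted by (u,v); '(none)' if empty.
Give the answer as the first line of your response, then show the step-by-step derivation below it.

0-5(w=7) 1-5(w=1) 3-5(w=7)

step 1: add edge 1-5 (w=1); MST = {1-5(w=1)}
step 2: add edge 0-5 (w=7); MST = {0-5(w=7) 1-5(w=1)}
step 3: add edge 3-5 (w=7); MST = {0-5(w=7) 1-5(w=1) 3-5(w=7)}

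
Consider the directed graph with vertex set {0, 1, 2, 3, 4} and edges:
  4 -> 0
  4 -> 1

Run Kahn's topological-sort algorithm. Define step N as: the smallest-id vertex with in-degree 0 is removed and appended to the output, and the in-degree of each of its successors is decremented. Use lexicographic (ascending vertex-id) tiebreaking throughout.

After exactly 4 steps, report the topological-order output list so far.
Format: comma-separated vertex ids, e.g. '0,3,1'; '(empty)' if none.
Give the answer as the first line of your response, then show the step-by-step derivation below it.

2,3,4,0

step 1: output 2; order=[2]; indeg=(1,1,0,0,0)
step 2: output 3; order=[2,3]; indeg=(1,1,0,0,0)
step 3: output 4; order=[2,3,4]; indeg=(0,0,0,0,0)
step 4: output 0; order=[2,3,4,0]; indeg=(0,0,0,0,0)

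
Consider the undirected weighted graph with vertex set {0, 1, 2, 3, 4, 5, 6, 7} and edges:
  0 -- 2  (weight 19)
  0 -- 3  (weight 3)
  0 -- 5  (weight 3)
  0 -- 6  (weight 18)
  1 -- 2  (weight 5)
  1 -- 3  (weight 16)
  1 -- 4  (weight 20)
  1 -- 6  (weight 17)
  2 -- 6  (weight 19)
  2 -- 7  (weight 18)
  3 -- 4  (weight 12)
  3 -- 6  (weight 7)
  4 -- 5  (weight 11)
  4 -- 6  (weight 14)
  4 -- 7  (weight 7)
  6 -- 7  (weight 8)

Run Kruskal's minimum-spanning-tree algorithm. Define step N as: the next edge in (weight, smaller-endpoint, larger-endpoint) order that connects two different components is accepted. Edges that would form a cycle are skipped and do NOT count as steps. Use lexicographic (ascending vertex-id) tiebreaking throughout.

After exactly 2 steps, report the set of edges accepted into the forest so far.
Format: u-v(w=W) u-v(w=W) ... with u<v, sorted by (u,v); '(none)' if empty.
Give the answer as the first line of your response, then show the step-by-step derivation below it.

0-3(w=3) 0-5(w=3)

step 1: add edge 0-3 (w=3); MST = {0-3(w=3)}
step 2: add edge 0-5 (w=3); MST = {0-3(w=3) 0-5(w=3)}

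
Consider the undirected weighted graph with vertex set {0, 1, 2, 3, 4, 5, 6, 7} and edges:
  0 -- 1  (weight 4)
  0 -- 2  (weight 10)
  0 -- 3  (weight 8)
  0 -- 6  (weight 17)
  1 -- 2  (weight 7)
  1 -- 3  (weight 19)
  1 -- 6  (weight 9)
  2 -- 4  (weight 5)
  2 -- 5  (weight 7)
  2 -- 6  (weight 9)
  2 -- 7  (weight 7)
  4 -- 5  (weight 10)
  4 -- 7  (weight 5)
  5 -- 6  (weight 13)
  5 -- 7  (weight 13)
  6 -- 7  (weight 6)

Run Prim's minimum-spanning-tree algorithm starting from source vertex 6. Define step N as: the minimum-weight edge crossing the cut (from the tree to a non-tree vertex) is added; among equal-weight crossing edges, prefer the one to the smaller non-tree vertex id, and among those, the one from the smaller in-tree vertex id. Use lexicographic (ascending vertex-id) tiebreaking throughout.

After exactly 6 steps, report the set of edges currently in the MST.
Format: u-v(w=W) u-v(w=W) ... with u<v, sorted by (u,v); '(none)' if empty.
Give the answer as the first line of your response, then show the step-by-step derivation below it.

0-1(w=4) 1-2(w=7) 2-4(w=5) 2-5(w=7) 4-7(w=5) 6-7(w=6)

step 1: add edge 6-7 (w=6); MST = {6-7(w=6)}
step 2: add edge 4-7 (w=5); MST = {4-7(w=5) 6-7(w=6)}
step 3: add edge 2-4 (w=5); MST = {2-4(w=5) 4-7(w=5) 6-7(w=6)}
step 4: add edge 1-2 (w=7); MST = {1-2(w=7) 2-4(w=5) 4-7(w=5) 6-7(w=6)}
step 5: add edge 0-1 (w=4); MST = {0-1(w=4) 1-2(w=7) 2-4(w=5) 4-7(w=5) 6-7(w=6)}
step 6: add edge 2-5 (w=7); MST = {0-1(w=4) 1-2(w=7) 2-4(w=5) 2-5(w=7) 4-7(w=5) 6-7(w=6)}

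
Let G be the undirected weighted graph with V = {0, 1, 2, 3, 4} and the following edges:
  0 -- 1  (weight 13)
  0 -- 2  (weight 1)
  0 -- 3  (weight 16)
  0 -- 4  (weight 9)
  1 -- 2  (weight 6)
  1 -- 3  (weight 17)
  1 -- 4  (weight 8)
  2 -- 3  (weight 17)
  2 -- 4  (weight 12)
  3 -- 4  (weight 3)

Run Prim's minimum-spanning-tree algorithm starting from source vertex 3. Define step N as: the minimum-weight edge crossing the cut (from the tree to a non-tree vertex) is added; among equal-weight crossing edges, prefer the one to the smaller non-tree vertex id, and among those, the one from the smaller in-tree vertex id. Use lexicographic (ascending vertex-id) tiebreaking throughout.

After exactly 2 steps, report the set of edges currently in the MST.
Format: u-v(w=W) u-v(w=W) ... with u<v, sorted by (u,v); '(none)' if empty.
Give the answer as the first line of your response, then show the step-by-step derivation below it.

1-4(w=8) 3-4(w=3)

step 1: add edge 3-4 (w=3); MST = {3-4(w=3)}
step 2: add edge 1-4 (w=8); MST = {1-4(w=8) 3-4(w=3)}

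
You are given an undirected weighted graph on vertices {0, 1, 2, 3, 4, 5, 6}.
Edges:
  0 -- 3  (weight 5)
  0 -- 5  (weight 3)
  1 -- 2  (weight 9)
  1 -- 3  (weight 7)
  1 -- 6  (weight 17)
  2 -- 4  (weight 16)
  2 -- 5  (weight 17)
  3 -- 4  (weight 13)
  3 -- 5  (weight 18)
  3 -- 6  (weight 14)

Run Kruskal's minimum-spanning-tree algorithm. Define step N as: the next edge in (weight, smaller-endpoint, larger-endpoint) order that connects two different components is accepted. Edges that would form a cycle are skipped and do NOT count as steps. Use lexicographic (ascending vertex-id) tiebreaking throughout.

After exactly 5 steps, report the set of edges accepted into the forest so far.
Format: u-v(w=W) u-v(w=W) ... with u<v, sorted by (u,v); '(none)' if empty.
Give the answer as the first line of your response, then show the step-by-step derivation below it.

0-3(w=5) 0-5(w=3) 1-2(w=9) 1-3(w=7) 3-4(w=13)

step 1: add edge 0-5 (w=3); MST = {0-5(w=3)}
step 2: add edge 0-3 (w=5); MST = {0-3(w=5) 0-5(w=3)}
step 3: add edge 1-3 (w=7); MST = {0-3(w=5) 0-5(w=3) 1-3(w=7)}
step 4: add edge 1-2 (w=9); MST = {0-3(w=5) 0-5(w=3) 1-2(w=9) 1-3(w=7)}
step 5: add edge 3-4 (w=13); MST = {0-3(w=5) 0-5(w=3) 1-2(w=9) 1-3(w=7) 3-4(w=13)}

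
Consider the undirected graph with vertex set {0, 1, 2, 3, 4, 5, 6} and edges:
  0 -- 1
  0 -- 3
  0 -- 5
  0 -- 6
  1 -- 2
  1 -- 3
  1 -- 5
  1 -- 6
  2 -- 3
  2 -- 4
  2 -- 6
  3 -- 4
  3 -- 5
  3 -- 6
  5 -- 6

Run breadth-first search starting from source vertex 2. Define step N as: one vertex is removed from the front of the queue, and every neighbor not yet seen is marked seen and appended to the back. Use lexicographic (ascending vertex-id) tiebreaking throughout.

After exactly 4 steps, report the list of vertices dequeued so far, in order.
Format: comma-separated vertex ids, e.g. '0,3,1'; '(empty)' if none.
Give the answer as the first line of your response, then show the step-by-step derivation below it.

2,1,3,4

step 1: dequeue 2; queue=[1,3,4,6]; order=2
step 2: dequeue 1; queue=[3,4,6,0,5]; order=2,1
step 3: dequeue 3; queue=[4,6,0,5]; order=2,1,3
step 4: dequeue 4; queue=[6,0,5]; order=2,1,3,4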